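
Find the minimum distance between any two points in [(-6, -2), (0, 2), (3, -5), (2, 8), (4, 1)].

Computing all pairwise distances among 5 points:

d((-6, -2), (0, 2)) = 7.2111
d((-6, -2), (3, -5)) = 9.4868
d((-6, -2), (2, 8)) = 12.8062
d((-6, -2), (4, 1)) = 10.4403
d((0, 2), (3, -5)) = 7.6158
d((0, 2), (2, 8)) = 6.3246
d((0, 2), (4, 1)) = 4.1231 <-- minimum
d((3, -5), (2, 8)) = 13.0384
d((3, -5), (4, 1)) = 6.0828
d((2, 8), (4, 1)) = 7.2801

Closest pair: (0, 2) and (4, 1) with distance 4.1231

The closest pair is (0, 2) and (4, 1) with Euclidean distance 4.1231. For 5 points, brute-force pairwise comparison is shown above. For large n, the divide-and-conquer algorithm (sort by x, recurse on halves, check the dividing strip) achieves O(n log n).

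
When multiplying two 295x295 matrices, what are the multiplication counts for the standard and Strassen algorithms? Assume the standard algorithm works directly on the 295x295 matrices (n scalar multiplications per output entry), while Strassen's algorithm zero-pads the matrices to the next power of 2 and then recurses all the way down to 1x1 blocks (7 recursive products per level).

Matrix multiplication for 295x295 matrices:

Strassen's algorithm requires power-of-2 dimensions. Pad 295x295 to 512x512 (next power of 2).

Standard algorithm: 295^3 = 25672375 multiplications
Strassen's algorithm: 7^(log2(512)) = 7^9 = 40353607 multiplications
Difference: 25672375 - 40353607 = -14681232 (Strassen uses MORE here due to padding overhead — for small or just-over-power-of-2 n, padding can outweigh the per-level savings)

Standard: 25672375 multiplications (295^3). Strassen: 40353607 multiplications (7^9, after padding to 512x512). Strassen reduces 8 recursive multiplications to 7 at each level.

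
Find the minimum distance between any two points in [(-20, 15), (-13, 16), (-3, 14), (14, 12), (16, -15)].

Computing all pairwise distances among 5 points:

d((-20, 15), (-13, 16)) = 7.0711 <-- minimum
d((-20, 15), (-3, 14)) = 17.0294
d((-20, 15), (14, 12)) = 34.1321
d((-20, 15), (16, -15)) = 46.8615
d((-13, 16), (-3, 14)) = 10.198
d((-13, 16), (14, 12)) = 27.2947
d((-13, 16), (16, -15)) = 42.45
d((-3, 14), (14, 12)) = 17.1172
d((-3, 14), (16, -15)) = 34.6699
d((14, 12), (16, -15)) = 27.074

Closest pair: (-20, 15) and (-13, 16) with distance 7.0711

The closest pair is (-20, 15) and (-13, 16) with Euclidean distance 7.0711. For 5 points, brute-force pairwise comparison is shown above. For large n, the divide-and-conquer algorithm (sort by x, recurse on halves, check the dividing strip) achieves O(n log n).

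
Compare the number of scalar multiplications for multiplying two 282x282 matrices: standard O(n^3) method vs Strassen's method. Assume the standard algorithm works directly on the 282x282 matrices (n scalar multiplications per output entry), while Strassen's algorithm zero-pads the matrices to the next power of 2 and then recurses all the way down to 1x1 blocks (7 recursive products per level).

Matrix multiplication for 282x282 matrices:

Strassen's algorithm requires power-of-2 dimensions. Pad 282x282 to 512x512 (next power of 2).

Standard algorithm: 282^3 = 22425768 multiplications
Strassen's algorithm: 7^(log2(512)) = 7^9 = 40353607 multiplications
Difference: 22425768 - 40353607 = -17927839 (Strassen uses MORE here due to padding overhead — for small or just-over-power-of-2 n, padding can outweigh the per-level savings)

Standard: 22425768 multiplications (282^3). Strassen: 40353607 multiplications (7^9, after padding to 512x512). Strassen reduces 8 recursive multiplications to 7 at each level.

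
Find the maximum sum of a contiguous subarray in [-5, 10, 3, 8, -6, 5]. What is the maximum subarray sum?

Using Kadane's algorithm on [-5, 10, 3, 8, -6, 5]:

Scanning through the array:
Position 1 (value 10): max_ending_here = 10, max_so_far = 10
Position 2 (value 3): max_ending_here = 13, max_so_far = 13
Position 3 (value 8): max_ending_here = 21, max_so_far = 21
Position 4 (value -6): max_ending_here = 15, max_so_far = 21
Position 5 (value 5): max_ending_here = 20, max_so_far = 21

Maximum subarray: [10, 3, 8]
Maximum sum: 21

The maximum subarray is [10, 3, 8] with sum 21. This subarray runs from index 1 to index 3.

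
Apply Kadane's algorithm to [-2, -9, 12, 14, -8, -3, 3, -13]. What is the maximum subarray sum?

Using Kadane's algorithm on [-2, -9, 12, 14, -8, -3, 3, -13]:

Scanning through the array:
Position 1 (value -9): max_ending_here = -9, max_so_far = -2
Position 2 (value 12): max_ending_here = 12, max_so_far = 12
Position 3 (value 14): max_ending_here = 26, max_so_far = 26
Position 4 (value -8): max_ending_here = 18, max_so_far = 26
Position 5 (value -3): max_ending_here = 15, max_so_far = 26
Position 6 (value 3): max_ending_here = 18, max_so_far = 26
Position 7 (value -13): max_ending_here = 5, max_so_far = 26

Maximum subarray: [12, 14]
Maximum sum: 26

The maximum subarray is [12, 14] with sum 26. This subarray runs from index 2 to index 3.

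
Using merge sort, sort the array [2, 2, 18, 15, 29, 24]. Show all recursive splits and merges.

Merge sort trace:

Split: [2, 2, 18, 15, 29, 24] -> [2, 2, 18] and [15, 29, 24]
  Split: [2, 2, 18] -> [2] and [2, 18]
    Split: [2, 18] -> [2] and [18]
    Merge: [2] + [18] -> [2, 18]
  Merge: [2] + [2, 18] -> [2, 2, 18]
  Split: [15, 29, 24] -> [15] and [29, 24]
    Split: [29, 24] -> [29] and [24]
    Merge: [29] + [24] -> [24, 29]
  Merge: [15] + [24, 29] -> [15, 24, 29]
Merge: [2, 2, 18] + [15, 24, 29] -> [2, 2, 15, 18, 24, 29]

Final sorted array: [2, 2, 15, 18, 24, 29]

The merge sort proceeds by recursively splitting the array and merging sorted halves.
After all merges, the sorted array is [2, 2, 15, 18, 24, 29].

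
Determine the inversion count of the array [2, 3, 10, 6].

Finding inversions in [2, 3, 10, 6]:

(2, 3): arr[2]=10 > arr[3]=6

Total inversions: 1

The array has 1 inversion(s): (2,3). Each pair (i,j) satisfies i < j and arr[i] > arr[j].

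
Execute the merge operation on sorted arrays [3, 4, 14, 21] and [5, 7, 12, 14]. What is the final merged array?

Merging process:

Compare 3 vs 5: take 3 from left. Merged: [3]
Compare 4 vs 5: take 4 from left. Merged: [3, 4]
Compare 14 vs 5: take 5 from right. Merged: [3, 4, 5]
Compare 14 vs 7: take 7 from right. Merged: [3, 4, 5, 7]
Compare 14 vs 12: take 12 from right. Merged: [3, 4, 5, 7, 12]
Compare 14 vs 14: take 14 from left. Merged: [3, 4, 5, 7, 12, 14]
Compare 21 vs 14: take 14 from right. Merged: [3, 4, 5, 7, 12, 14, 14]
Append remaining from left: [21]. Merged: [3, 4, 5, 7, 12, 14, 14, 21]

Final merged array: [3, 4, 5, 7, 12, 14, 14, 21]
Total comparisons: 7

The merged array is [3, 4, 5, 7, 12, 14, 14, 21], requiring 7 comparisons. The merge step runs in O(n) time where n is the total number of elements.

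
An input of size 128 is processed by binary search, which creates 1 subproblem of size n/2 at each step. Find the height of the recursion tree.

For divide and conquer with division factor 2:

Problem sizes at each level:
Level 0: 128
Level 1: 64
Level 2: 32
Level 3: 16
Level 4: 8
Level 5: 4
Level 6: 2
Level 7: 1

The root is level 0 and the size-1 base case is level 7 (the tree spans levels 0 through 7, i.e. 8 levels counting the root), so the depth is the number of divisions: log_2(128) = 7

The recursion tree depth is log_2(128) = 7. At each level, the problem size is divided by 2, so it takes 7 divisions to reduce to a base case of size 1. The algorithm makes 1 recursive call at each level.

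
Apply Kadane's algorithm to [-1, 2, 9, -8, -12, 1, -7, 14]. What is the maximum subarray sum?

Using Kadane's algorithm on [-1, 2, 9, -8, -12, 1, -7, 14]:

Scanning through the array:
Position 1 (value 2): max_ending_here = 2, max_so_far = 2
Position 2 (value 9): max_ending_here = 11, max_so_far = 11
Position 3 (value -8): max_ending_here = 3, max_so_far = 11
Position 4 (value -12): max_ending_here = -9, max_so_far = 11
Position 5 (value 1): max_ending_here = 1, max_so_far = 11
Position 6 (value -7): max_ending_here = -6, max_so_far = 11
Position 7 (value 14): max_ending_here = 14, max_so_far = 14

Maximum subarray: [14]
Maximum sum: 14

The maximum subarray is [14] with sum 14. This subarray runs from index 7 to index 7.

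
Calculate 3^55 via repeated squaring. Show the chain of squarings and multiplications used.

Computing 3^55 by squaring (build up from 3^1; each line after the first costs one multiplication):

3^1 = 3
3^2 = (3^1)^2 = 3^2 = 9
3^3 = 3 * 3^2 = 3 * 9 = 27
3^6 = (3^3)^2 = 27^2 = 729
3^12 = (3^6)^2 = 729^2 = 531441
3^13 = 3 * 3^12 = 3 * 531441 = 1594323
3^26 = (3^13)^2 = 1594323^2 = 2541865828329
3^27 = 3 * 3^26 = 3 * 2541865828329 = 7625597484987
3^54 = (3^27)^2 = 7625597484987^2 = 58149737003040059690390169
3^55 = 3 * 3^54 = 3 * 58149737003040059690390169 = 174449211009120179071170507

Result: 174449211009120179071170507
Multiplications needed: 9 (9 lines after 3^1)

3^55 = 174449211009120179071170507. Using exponentiation by squaring, this requires 9 multiplications. The key idea: if the exponent is even, square the half-power; if odd, multiply by the base once.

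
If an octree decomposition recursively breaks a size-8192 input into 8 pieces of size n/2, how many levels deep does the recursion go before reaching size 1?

For divide and conquer with division factor 2:

Problem sizes at each level:
Level 0: 8192
Level 1: 4096
Level 2: 2048
Level 3: 1024
Level 4: 512
Level 5: 256
Level 6: 128
Level 7: 64
Level 8: 32
Level 9: 16
Level 10: 8
Level 11: 4
Level 12: 2
Level 13: 1

The root is level 0 and the size-1 base case is level 13 (the tree spans levels 0 through 13, i.e. 14 levels counting the root), so the depth is the number of divisions: log_2(8192) = 13

The recursion tree depth is log_2(8192) = 13. At each level, the problem size is divided by 2, so it takes 13 divisions to reduce to a base case of size 1. The algorithm makes 8 recursive calls at each level.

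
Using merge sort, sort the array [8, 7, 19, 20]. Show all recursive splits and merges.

Merge sort trace:

Split: [8, 7, 19, 20] -> [8, 7] and [19, 20]
  Split: [8, 7] -> [8] and [7]
  Merge: [8] + [7] -> [7, 8]
  Split: [19, 20] -> [19] and [20]
  Merge: [19] + [20] -> [19, 20]
Merge: [7, 8] + [19, 20] -> [7, 8, 19, 20]

Final sorted array: [7, 8, 19, 20]

The merge sort proceeds by recursively splitting the array and merging sorted halves.
After all merges, the sorted array is [7, 8, 19, 20].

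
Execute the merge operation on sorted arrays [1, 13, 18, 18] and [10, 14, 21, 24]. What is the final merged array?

Merging process:

Compare 1 vs 10: take 1 from left. Merged: [1]
Compare 13 vs 10: take 10 from right. Merged: [1, 10]
Compare 13 vs 14: take 13 from left. Merged: [1, 10, 13]
Compare 18 vs 14: take 14 from right. Merged: [1, 10, 13, 14]
Compare 18 vs 21: take 18 from left. Merged: [1, 10, 13, 14, 18]
Compare 18 vs 21: take 18 from left. Merged: [1, 10, 13, 14, 18, 18]
Append remaining from right: [21, 24]. Merged: [1, 10, 13, 14, 18, 18, 21, 24]

Final merged array: [1, 10, 13, 14, 18, 18, 21, 24]
Total comparisons: 6

The merged array is [1, 10, 13, 14, 18, 18, 21, 24], requiring 6 comparisons. The merge step runs in O(n) time where n is the total number of elements.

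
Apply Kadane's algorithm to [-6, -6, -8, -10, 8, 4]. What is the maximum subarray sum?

Using Kadane's algorithm on [-6, -6, -8, -10, 8, 4]:

Scanning through the array:
Position 1 (value -6): max_ending_here = -6, max_so_far = -6
Position 2 (value -8): max_ending_here = -8, max_so_far = -6
Position 3 (value -10): max_ending_here = -10, max_so_far = -6
Position 4 (value 8): max_ending_here = 8, max_so_far = 8
Position 5 (value 4): max_ending_here = 12, max_so_far = 12

Maximum subarray: [8, 4]
Maximum sum: 12

The maximum subarray is [8, 4] with sum 12. This subarray runs from index 4 to index 5.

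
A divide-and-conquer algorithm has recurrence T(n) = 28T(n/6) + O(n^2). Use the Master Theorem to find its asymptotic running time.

Master Theorem for T(n) = 28T(n/6) + O(n^2):

a = 28, b = 6, c = 2
log_b(a) = log_6(28) = 1.8597

Case 3: c = 2 > log_6(28) = 1.8597
T(n) = O(n^2) = O(n^2)

For T(n) = 28T(n/6) + O(n^2): log_6(28) = 1.8597. This is Case 3 of the Master Theorem (c > log_b(a), work dominated by root), giving O(n^2).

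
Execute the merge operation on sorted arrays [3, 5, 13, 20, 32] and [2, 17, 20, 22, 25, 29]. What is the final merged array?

Merging process:

Compare 3 vs 2: take 2 from right. Merged: [2]
Compare 3 vs 17: take 3 from left. Merged: [2, 3]
Compare 5 vs 17: take 5 from left. Merged: [2, 3, 5]
Compare 13 vs 17: take 13 from left. Merged: [2, 3, 5, 13]
Compare 20 vs 17: take 17 from right. Merged: [2, 3, 5, 13, 17]
Compare 20 vs 20: take 20 from left. Merged: [2, 3, 5, 13, 17, 20]
Compare 32 vs 20: take 20 from right. Merged: [2, 3, 5, 13, 17, 20, 20]
Compare 32 vs 22: take 22 from right. Merged: [2, 3, 5, 13, 17, 20, 20, 22]
Compare 32 vs 25: take 25 from right. Merged: [2, 3, 5, 13, 17, 20, 20, 22, 25]
Compare 32 vs 29: take 29 from right. Merged: [2, 3, 5, 13, 17, 20, 20, 22, 25, 29]
Append remaining from left: [32]. Merged: [2, 3, 5, 13, 17, 20, 20, 22, 25, 29, 32]

Final merged array: [2, 3, 5, 13, 17, 20, 20, 22, 25, 29, 32]
Total comparisons: 10

The merged array is [2, 3, 5, 13, 17, 20, 20, 22, 25, 29, 32], requiring 10 comparisons. The merge step runs in O(n) time where n is the total number of elements.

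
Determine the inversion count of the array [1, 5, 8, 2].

Finding inversions in [1, 5, 8, 2]:

(1, 3): arr[1]=5 > arr[3]=2
(2, 3): arr[2]=8 > arr[3]=2

Total inversions: 2

The array has 2 inversion(s): (1,3), (2,3). Each pair (i,j) satisfies i < j and arr[i] > arr[j].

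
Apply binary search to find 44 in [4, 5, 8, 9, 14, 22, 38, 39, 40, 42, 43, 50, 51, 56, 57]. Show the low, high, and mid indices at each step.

Binary search for 44 in [4, 5, 8, 9, 14, 22, 38, 39, 40, 42, 43, 50, 51, 56, 57]:

lo=0, hi=14, mid=7, arr[mid]=39 -> 39 < 44, search right half
lo=8, hi=14, mid=11, arr[mid]=50 -> 50 > 44, search left half
lo=8, hi=10, mid=9, arr[mid]=42 -> 42 < 44, search right half
lo=10, hi=10, mid=10, arr[mid]=43 -> 43 < 44, search right half
lo=11 > hi=10, target 44 not found

Binary search determines that 44 is not in the array after 4 comparisons. The search space was exhausted without finding the target.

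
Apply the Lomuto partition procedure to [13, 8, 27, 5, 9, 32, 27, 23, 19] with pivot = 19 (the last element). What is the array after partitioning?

Lomuto partition with pivot = 19:

Initial array: [13, 8, 27, 5, 9, 32, 27, 23, 19]

arr[0]=13 <= 19: swap with position 0, array becomes [13, 8, 27, 5, 9, 32, 27, 23, 19]
arr[1]=8 <= 19: swap with position 1, array becomes [13, 8, 27, 5, 9, 32, 27, 23, 19]
arr[2]=27 > 19: no swap
arr[3]=5 <= 19: swap with position 2, array becomes [13, 8, 5, 27, 9, 32, 27, 23, 19]
arr[4]=9 <= 19: swap with position 3, array becomes [13, 8, 5, 9, 27, 32, 27, 23, 19]
arr[5]=32 > 19: no swap
arr[6]=27 > 19: no swap
arr[7]=23 > 19: no swap

Place pivot at position 4: [13, 8, 5, 9, 19, 32, 27, 23, 27]
Pivot position: 4

After partitioning with pivot 19, the array becomes [13, 8, 5, 9, 19, 32, 27, 23, 27]. The pivot is placed at index 4. All elements to the left of the pivot are <= 19, and all elements to the right are > 19.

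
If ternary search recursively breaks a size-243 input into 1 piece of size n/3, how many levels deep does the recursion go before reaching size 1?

For divide and conquer with division factor 3:

Problem sizes at each level:
Level 0: 243
Level 1: 81
Level 2: 27
Level 3: 9
Level 4: 3
Level 5: 1

The root is level 0 and the size-1 base case is level 5 (the tree spans levels 0 through 5, i.e. 6 levels counting the root), so the depth is the number of divisions: log_3(243) = 5

The recursion tree depth is log_3(243) = 5. At each level, the problem size is divided by 3, so it takes 5 divisions to reduce to a base case of size 1. The algorithm makes 1 recursive call at each level.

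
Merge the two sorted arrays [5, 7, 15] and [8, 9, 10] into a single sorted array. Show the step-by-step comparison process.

Merging process:

Compare 5 vs 8: take 5 from left. Merged: [5]
Compare 7 vs 8: take 7 from left. Merged: [5, 7]
Compare 15 vs 8: take 8 from right. Merged: [5, 7, 8]
Compare 15 vs 9: take 9 from right. Merged: [5, 7, 8, 9]
Compare 15 vs 10: take 10 from right. Merged: [5, 7, 8, 9, 10]
Append remaining from left: [15]. Merged: [5, 7, 8, 9, 10, 15]

Final merged array: [5, 7, 8, 9, 10, 15]
Total comparisons: 5

The merged array is [5, 7, 8, 9, 10, 15], requiring 5 comparisons. The merge step runs in O(n) time where n is the total number of elements.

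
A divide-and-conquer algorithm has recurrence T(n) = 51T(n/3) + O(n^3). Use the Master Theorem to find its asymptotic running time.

Master Theorem for T(n) = 51T(n/3) + O(n^3):

a = 51, b = 3, c = 3
log_b(a) = log_3(51) = 3.5789

Case 1: c = 3 < log_3(51) = 3.5789
T(n) = O(n^(log_3 51))

For T(n) = 51T(n/3) + O(n^3): log_3(51) = 3.5789. This is Case 1 of the Master Theorem (c < log_b(a), work dominated by leaves), giving O(n^(log_3 51)).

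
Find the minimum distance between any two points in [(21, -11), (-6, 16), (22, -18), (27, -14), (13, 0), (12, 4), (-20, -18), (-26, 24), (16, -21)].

Computing all pairwise distances among 9 points:

d((21, -11), (-6, 16)) = 38.1838
d((21, -11), (22, -18)) = 7.0711
d((21, -11), (27, -14)) = 6.7082
d((21, -11), (13, 0)) = 13.6015
d((21, -11), (12, 4)) = 17.4929
d((21, -11), (-20, -18)) = 41.5933
d((21, -11), (-26, 24)) = 58.6003
d((21, -11), (16, -21)) = 11.1803
d((-6, 16), (22, -18)) = 44.0454
d((-6, 16), (27, -14)) = 44.5982
d((-6, 16), (13, 0)) = 24.8395
d((-6, 16), (12, 4)) = 21.6333
d((-6, 16), (-20, -18)) = 36.7696
d((-6, 16), (-26, 24)) = 21.5407
d((-6, 16), (16, -21)) = 43.0465
d((22, -18), (27, -14)) = 6.4031
d((22, -18), (13, 0)) = 20.1246
d((22, -18), (12, 4)) = 24.1661
d((22, -18), (-20, -18)) = 42.0
d((22, -18), (-26, 24)) = 63.7809
d((22, -18), (16, -21)) = 6.7082
d((27, -14), (13, 0)) = 19.799
d((27, -14), (12, 4)) = 23.4307
d((27, -14), (-20, -18)) = 47.1699
d((27, -14), (-26, 24)) = 65.215
d((27, -14), (16, -21)) = 13.0384
d((13, 0), (12, 4)) = 4.1231 <-- minimum
d((13, 0), (-20, -18)) = 37.5899
d((13, 0), (-26, 24)) = 45.793
d((13, 0), (16, -21)) = 21.2132
d((12, 4), (-20, -18)) = 38.833
d((12, 4), (-26, 24)) = 42.9418
d((12, 4), (16, -21)) = 25.318
d((-20, -18), (-26, 24)) = 42.4264
d((-20, -18), (16, -21)) = 36.1248
d((-26, 24), (16, -21)) = 61.5549

Closest pair: (13, 0) and (12, 4) with distance 4.1231

The closest pair is (13, 0) and (12, 4) with Euclidean distance 4.1231. For 9 points, brute-force pairwise comparison is shown above. For large n, the divide-and-conquer algorithm (sort by x, recurse on halves, check the dividing strip) achieves O(n log n).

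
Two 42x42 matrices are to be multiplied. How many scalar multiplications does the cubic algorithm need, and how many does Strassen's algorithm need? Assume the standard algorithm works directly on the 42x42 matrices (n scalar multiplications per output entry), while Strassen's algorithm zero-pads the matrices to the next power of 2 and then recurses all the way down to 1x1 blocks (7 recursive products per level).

Matrix multiplication for 42x42 matrices:

Strassen's algorithm requires power-of-2 dimensions. Pad 42x42 to 64x64 (next power of 2).

Standard algorithm: 42^3 = 74088 multiplications
Strassen's algorithm: 7^(log2(64)) = 7^6 = 117649 multiplications
Difference: 74088 - 117649 = -43561 (Strassen uses MORE here due to padding overhead — for small or just-over-power-of-2 n, padding can outweigh the per-level savings)

Standard: 74088 multiplications (42^3). Strassen: 117649 multiplications (7^6, after padding to 64x64). Strassen reduces 8 recursive multiplications to 7 at each level.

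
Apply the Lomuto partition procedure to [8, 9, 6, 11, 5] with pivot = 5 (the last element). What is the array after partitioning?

Lomuto partition with pivot = 5:

Initial array: [8, 9, 6, 11, 5]

arr[0]=8 > 5: no swap
arr[1]=9 > 5: no swap
arr[2]=6 > 5: no swap
arr[3]=11 > 5: no swap

Place pivot at position 0: [5, 9, 6, 11, 8]
Pivot position: 0

After partitioning with pivot 5, the array becomes [5, 9, 6, 11, 8]. The pivot is placed at index 0. All elements to the left of the pivot are <= 5, and all elements to the right are > 5.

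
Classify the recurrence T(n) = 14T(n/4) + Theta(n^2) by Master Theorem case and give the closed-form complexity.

Master Theorem for T(n) = 14T(n/4) + O(n^2):

a = 14, b = 4, c = 2
log_b(a) = log_4(14) = 1.9037

Case 3: c = 2 > log_4(14) = 1.9037
T(n) = O(n^2) = O(n^2)

For T(n) = 14T(n/4) + O(n^2): log_4(14) = 1.9037. This is Case 3 of the Master Theorem (c > log_b(a), work dominated by root), giving O(n^2).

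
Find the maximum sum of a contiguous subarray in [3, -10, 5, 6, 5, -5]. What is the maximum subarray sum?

Using Kadane's algorithm on [3, -10, 5, 6, 5, -5]:

Scanning through the array:
Position 1 (value -10): max_ending_here = -7, max_so_far = 3
Position 2 (value 5): max_ending_here = 5, max_so_far = 5
Position 3 (value 6): max_ending_here = 11, max_so_far = 11
Position 4 (value 5): max_ending_here = 16, max_so_far = 16
Position 5 (value -5): max_ending_here = 11, max_so_far = 16

Maximum subarray: [5, 6, 5]
Maximum sum: 16

The maximum subarray is [5, 6, 5] with sum 16. This subarray runs from index 2 to index 4.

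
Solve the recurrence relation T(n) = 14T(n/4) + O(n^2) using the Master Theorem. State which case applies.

Master Theorem for T(n) = 14T(n/4) + O(n^2):

a = 14, b = 4, c = 2
log_b(a) = log_4(14) = 1.9037

Case 3: c = 2 > log_4(14) = 1.9037
T(n) = O(n^2) = O(n^2)

For T(n) = 14T(n/4) + O(n^2): log_4(14) = 1.9037. This is Case 3 of the Master Theorem (c > log_b(a), work dominated by root), giving O(n^2).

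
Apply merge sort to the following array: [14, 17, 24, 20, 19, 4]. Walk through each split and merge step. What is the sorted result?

Merge sort trace:

Split: [14, 17, 24, 20, 19, 4] -> [14, 17, 24] and [20, 19, 4]
  Split: [14, 17, 24] -> [14] and [17, 24]
    Split: [17, 24] -> [17] and [24]
    Merge: [17] + [24] -> [17, 24]
  Merge: [14] + [17, 24] -> [14, 17, 24]
  Split: [20, 19, 4] -> [20] and [19, 4]
    Split: [19, 4] -> [19] and [4]
    Merge: [19] + [4] -> [4, 19]
  Merge: [20] + [4, 19] -> [4, 19, 20]
Merge: [14, 17, 24] + [4, 19, 20] -> [4, 14, 17, 19, 20, 24]

Final sorted array: [4, 14, 17, 19, 20, 24]

The merge sort proceeds by recursively splitting the array and merging sorted halves.
After all merges, the sorted array is [4, 14, 17, 19, 20, 24].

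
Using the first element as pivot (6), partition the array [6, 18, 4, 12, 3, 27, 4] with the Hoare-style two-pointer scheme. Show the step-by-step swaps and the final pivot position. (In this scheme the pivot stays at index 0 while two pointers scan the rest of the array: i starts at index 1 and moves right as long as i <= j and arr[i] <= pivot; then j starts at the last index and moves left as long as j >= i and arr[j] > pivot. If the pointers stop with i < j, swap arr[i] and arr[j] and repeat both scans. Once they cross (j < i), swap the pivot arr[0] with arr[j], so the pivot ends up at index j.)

Hoare-style two-pointer partition with pivot = 6:

Initial array: [6, 18, 4, 12, 3, 27, 4]

Pointers start at i = 1, j = 6.
i stops at index 1 (arr[1]=18 > 6), j stops at index 6 (arr[6]=4 <= 6): swap arr[1] and arr[6], array becomes [6, 4, 4, 12, 3, 27, 18]
i stops at index 3 (arr[3]=12 > 6), j stops at index 4 (arr[4]=3 <= 6): swap arr[3] and arr[4], array becomes [6, 4, 4, 3, 12, 27, 18]
i ends at 4, j ends at 3: the pointers have crossed (j < i), so scanning stops.

Swap pivot arr[0] with arr[3] to place pivot at position 3: [3, 4, 4, 6, 12, 27, 18]
Pivot position: 3

After partitioning with pivot 6, the array becomes [3, 4, 4, 6, 12, 27, 18]. The pivot is placed at index 3. All elements to the left of the pivot are <= 6, and all elements to the right are > 6.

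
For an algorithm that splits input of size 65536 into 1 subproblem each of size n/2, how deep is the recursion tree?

For divide and conquer with division factor 2:

Problem sizes at each level:
Level 0: 65536
Level 1: 32768
Level 2: 16384
Level 3: 8192
Level 4: 4096
Level 5: 2048
Level 6: 1024
Level 7: 512
Level 8: 256
Level 9: 128
Level 10: 64
Level 11: 32
Level 12: 16
Level 13: 8
Level 14: 4
Level 15: 2
Level 16: 1

The root is level 0 and the size-1 base case is level 16 (the tree spans levels 0 through 16, i.e. 17 levels counting the root), so the depth is the number of divisions: log_2(65536) = 16

The recursion tree depth is log_2(65536) = 16. At each level, the problem size is divided by 2, so it takes 16 divisions to reduce to a base case of size 1. The algorithm makes 1 recursive call at each level.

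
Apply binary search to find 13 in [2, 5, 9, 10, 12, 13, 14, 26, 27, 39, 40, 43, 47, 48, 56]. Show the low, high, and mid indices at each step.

Binary search for 13 in [2, 5, 9, 10, 12, 13, 14, 26, 27, 39, 40, 43, 47, 48, 56]:

lo=0, hi=14, mid=7, arr[mid]=26 -> 26 > 13, search left half
lo=0, hi=6, mid=3, arr[mid]=10 -> 10 < 13, search right half
lo=4, hi=6, mid=5, arr[mid]=13 -> Found target at index 5!

Binary search finds 13 at index 5 after 3 comparisons. The search repeatedly halves the search space by comparing with the middle element.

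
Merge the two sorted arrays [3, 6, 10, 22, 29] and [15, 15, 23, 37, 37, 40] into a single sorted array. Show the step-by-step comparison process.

Merging process:

Compare 3 vs 15: take 3 from left. Merged: [3]
Compare 6 vs 15: take 6 from left. Merged: [3, 6]
Compare 10 vs 15: take 10 from left. Merged: [3, 6, 10]
Compare 22 vs 15: take 15 from right. Merged: [3, 6, 10, 15]
Compare 22 vs 15: take 15 from right. Merged: [3, 6, 10, 15, 15]
Compare 22 vs 23: take 22 from left. Merged: [3, 6, 10, 15, 15, 22]
Compare 29 vs 23: take 23 from right. Merged: [3, 6, 10, 15, 15, 22, 23]
Compare 29 vs 37: take 29 from left. Merged: [3, 6, 10, 15, 15, 22, 23, 29]
Append remaining from right: [37, 37, 40]. Merged: [3, 6, 10, 15, 15, 22, 23, 29, 37, 37, 40]

Final merged array: [3, 6, 10, 15, 15, 22, 23, 29, 37, 37, 40]
Total comparisons: 8

The merged array is [3, 6, 10, 15, 15, 22, 23, 29, 37, 37, 40], requiring 8 comparisons. The merge step runs in O(n) time where n is the total number of elements.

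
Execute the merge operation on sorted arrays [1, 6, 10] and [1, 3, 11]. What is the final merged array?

Merging process:

Compare 1 vs 1: take 1 from left. Merged: [1]
Compare 6 vs 1: take 1 from right. Merged: [1, 1]
Compare 6 vs 3: take 3 from right. Merged: [1, 1, 3]
Compare 6 vs 11: take 6 from left. Merged: [1, 1, 3, 6]
Compare 10 vs 11: take 10 from left. Merged: [1, 1, 3, 6, 10]
Append remaining from right: [11]. Merged: [1, 1, 3, 6, 10, 11]

Final merged array: [1, 1, 3, 6, 10, 11]
Total comparisons: 5

The merged array is [1, 1, 3, 6, 10, 11], requiring 5 comparisons. The merge step runs in O(n) time where n is the total number of elements.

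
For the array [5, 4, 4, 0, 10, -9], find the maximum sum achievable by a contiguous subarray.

Using Kadane's algorithm on [5, 4, 4, 0, 10, -9]:

Scanning through the array:
Position 1 (value 4): max_ending_here = 9, max_so_far = 9
Position 2 (value 4): max_ending_here = 13, max_so_far = 13
Position 3 (value 0): max_ending_here = 13, max_so_far = 13
Position 4 (value 10): max_ending_here = 23, max_so_far = 23
Position 5 (value -9): max_ending_here = 14, max_so_far = 23

Maximum subarray: [5, 4, 4, 0, 10]
Maximum sum: 23

The maximum subarray is [5, 4, 4, 0, 10] with sum 23. This subarray runs from index 0 to index 4.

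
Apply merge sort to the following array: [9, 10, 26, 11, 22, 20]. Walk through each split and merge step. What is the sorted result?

Merge sort trace:

Split: [9, 10, 26, 11, 22, 20] -> [9, 10, 26] and [11, 22, 20]
  Split: [9, 10, 26] -> [9] and [10, 26]
    Split: [10, 26] -> [10] and [26]
    Merge: [10] + [26] -> [10, 26]
  Merge: [9] + [10, 26] -> [9, 10, 26]
  Split: [11, 22, 20] -> [11] and [22, 20]
    Split: [22, 20] -> [22] and [20]
    Merge: [22] + [20] -> [20, 22]
  Merge: [11] + [20, 22] -> [11, 20, 22]
Merge: [9, 10, 26] + [11, 20, 22] -> [9, 10, 11, 20, 22, 26]

Final sorted array: [9, 10, 11, 20, 22, 26]

The merge sort proceeds by recursively splitting the array and merging sorted halves.
After all merges, the sorted array is [9, 10, 11, 20, 22, 26].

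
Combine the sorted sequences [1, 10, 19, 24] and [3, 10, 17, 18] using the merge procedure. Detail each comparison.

Merging process:

Compare 1 vs 3: take 1 from left. Merged: [1]
Compare 10 vs 3: take 3 from right. Merged: [1, 3]
Compare 10 vs 10: take 10 from left. Merged: [1, 3, 10]
Compare 19 vs 10: take 10 from right. Merged: [1, 3, 10, 10]
Compare 19 vs 17: take 17 from right. Merged: [1, 3, 10, 10, 17]
Compare 19 vs 18: take 18 from right. Merged: [1, 3, 10, 10, 17, 18]
Append remaining from left: [19, 24]. Merged: [1, 3, 10, 10, 17, 18, 19, 24]

Final merged array: [1, 3, 10, 10, 17, 18, 19, 24]
Total comparisons: 6

The merged array is [1, 3, 10, 10, 17, 18, 19, 24], requiring 6 comparisons. The merge step runs in O(n) time where n is the total number of elements.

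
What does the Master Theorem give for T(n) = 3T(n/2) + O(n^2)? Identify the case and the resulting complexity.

Master Theorem for T(n) = 3T(n/2) + O(n^2):

a = 3, b = 2, c = 2
log_b(a) = log_2(3) = 1.5850

Case 3: c = 2 > log_2(3) = 1.5850
T(n) = O(n^2) = O(n^2)

For T(n) = 3T(n/2) + O(n^2): log_2(3) = 1.5850. This is Case 3 of the Master Theorem (c > log_b(a), work dominated by root), giving O(n^2).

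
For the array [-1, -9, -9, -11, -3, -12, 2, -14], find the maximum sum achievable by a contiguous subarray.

Using Kadane's algorithm on [-1, -9, -9, -11, -3, -12, 2, -14]:

Scanning through the array:
Position 1 (value -9): max_ending_here = -9, max_so_far = -1
Position 2 (value -9): max_ending_here = -9, max_so_far = -1
Position 3 (value -11): max_ending_here = -11, max_so_far = -1
Position 4 (value -3): max_ending_here = -3, max_so_far = -1
Position 5 (value -12): max_ending_here = -12, max_so_far = -1
Position 6 (value 2): max_ending_here = 2, max_so_far = 2
Position 7 (value -14): max_ending_here = -12, max_so_far = 2

Maximum subarray: [2]
Maximum sum: 2

The maximum subarray is [2] with sum 2. This subarray runs from index 6 to index 6.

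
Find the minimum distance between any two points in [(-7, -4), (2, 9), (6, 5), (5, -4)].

Computing all pairwise distances among 4 points:

d((-7, -4), (2, 9)) = 15.8114
d((-7, -4), (6, 5)) = 15.8114
d((-7, -4), (5, -4)) = 12.0
d((2, 9), (6, 5)) = 5.6569 <-- minimum
d((2, 9), (5, -4)) = 13.3417
d((6, 5), (5, -4)) = 9.0554

Closest pair: (2, 9) and (6, 5) with distance 5.6569

The closest pair is (2, 9) and (6, 5) with Euclidean distance 5.6569. For 4 points, brute-force pairwise comparison is shown above. For large n, the divide-and-conquer algorithm (sort by x, recurse on halves, check the dividing strip) achieves O(n log n).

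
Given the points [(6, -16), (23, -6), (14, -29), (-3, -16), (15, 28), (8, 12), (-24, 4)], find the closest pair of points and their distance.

Computing all pairwise distances among 7 points:

d((6, -16), (23, -6)) = 19.7231
d((6, -16), (14, -29)) = 15.2643
d((6, -16), (-3, -16)) = 9.0 <-- minimum
d((6, -16), (15, 28)) = 44.911
d((6, -16), (8, 12)) = 28.0713
d((6, -16), (-24, 4)) = 36.0555
d((23, -6), (14, -29)) = 24.6982
d((23, -6), (-3, -16)) = 27.8568
d((23, -6), (15, 28)) = 34.9285
d((23, -6), (8, 12)) = 23.4307
d((23, -6), (-24, 4)) = 48.0521
d((14, -29), (-3, -16)) = 21.4009
d((14, -29), (15, 28)) = 57.0088
d((14, -29), (8, 12)) = 41.4367
d((14, -29), (-24, 4)) = 50.3289
d((-3, -16), (15, 28)) = 47.5395
d((-3, -16), (8, 12)) = 30.0832
d((-3, -16), (-24, 4)) = 29.0
d((15, 28), (8, 12)) = 17.4642
d((15, 28), (-24, 4)) = 45.793
d((8, 12), (-24, 4)) = 32.9848

Closest pair: (6, -16) and (-3, -16) with distance 9.0

The closest pair is (6, -16) and (-3, -16) with Euclidean distance 9.0. For 7 points, brute-force pairwise comparison is shown above. For large n, the divide-and-conquer algorithm (sort by x, recurse on halves, check the dividing strip) achieves O(n log n).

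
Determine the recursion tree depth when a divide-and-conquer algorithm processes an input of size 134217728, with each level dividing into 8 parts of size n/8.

For divide and conquer with division factor 8:

Problem sizes at each level:
Level 0: 134217728
Level 1: 16777216
Level 2: 2097152
Level 3: 262144
Level 4: 32768
Level 5: 4096
Level 6: 512
Level 7: 64
Level 8: 8
Level 9: 1

The root is level 0 and the size-1 base case is level 9 (the tree spans levels 0 through 9, i.e. 10 levels counting the root), so the depth is the number of divisions: log_8(134217728) = 9

The recursion tree depth is log_8(134217728) = 9. At each level, the problem size is divided by 8, so it takes 9 divisions to reduce to a base case of size 1. The algorithm makes 8 recursive calls at each level.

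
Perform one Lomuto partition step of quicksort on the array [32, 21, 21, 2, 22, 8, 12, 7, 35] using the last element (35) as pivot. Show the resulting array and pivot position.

Lomuto partition with pivot = 35:

Initial array: [32, 21, 21, 2, 22, 8, 12, 7, 35]

arr[0]=32 <= 35: swap with position 0, array becomes [32, 21, 21, 2, 22, 8, 12, 7, 35]
arr[1]=21 <= 35: swap with position 1, array becomes [32, 21, 21, 2, 22, 8, 12, 7, 35]
arr[2]=21 <= 35: swap with position 2, array becomes [32, 21, 21, 2, 22, 8, 12, 7, 35]
arr[3]=2 <= 35: swap with position 3, array becomes [32, 21, 21, 2, 22, 8, 12, 7, 35]
arr[4]=22 <= 35: swap with position 4, array becomes [32, 21, 21, 2, 22, 8, 12, 7, 35]
arr[5]=8 <= 35: swap with position 5, array becomes [32, 21, 21, 2, 22, 8, 12, 7, 35]
arr[6]=12 <= 35: swap with position 6, array becomes [32, 21, 21, 2, 22, 8, 12, 7, 35]
arr[7]=7 <= 35: swap with position 7, array becomes [32, 21, 21, 2, 22, 8, 12, 7, 35]

Place pivot at position 8: [32, 21, 21, 2, 22, 8, 12, 7, 35]
Pivot position: 8

After partitioning with pivot 35, the array becomes [32, 21, 21, 2, 22, 8, 12, 7, 35]. The pivot is placed at index 8. All elements to the left of the pivot are <= 35, and all elements to the right are > 35.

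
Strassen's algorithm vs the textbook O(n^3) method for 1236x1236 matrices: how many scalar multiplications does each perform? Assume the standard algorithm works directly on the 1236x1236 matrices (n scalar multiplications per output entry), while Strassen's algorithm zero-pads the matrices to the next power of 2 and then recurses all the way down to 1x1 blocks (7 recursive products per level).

Matrix multiplication for 1236x1236 matrices:

Strassen's algorithm requires power-of-2 dimensions. Pad 1236x1236 to 2048x2048 (next power of 2).

Standard algorithm: 1236^3 = 1888232256 multiplications
Strassen's algorithm: 7^(log2(2048)) = 7^11 = 1977326743 multiplications
Difference: 1888232256 - 1977326743 = -89094487 (Strassen uses MORE here due to padding overhead — for small or just-over-power-of-2 n, padding can outweigh the per-level savings)

Standard: 1888232256 multiplications (1236^3). Strassen: 1977326743 multiplications (7^11, after padding to 2048x2048). Strassen reduces 8 recursive multiplications to 7 at each level.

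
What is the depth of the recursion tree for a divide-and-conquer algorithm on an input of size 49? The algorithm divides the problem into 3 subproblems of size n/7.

For divide and conquer with division factor 7:

Problem sizes at each level:
Level 0: 49
Level 1: 7
Level 2: 1

The root is level 0 and the size-1 base case is level 2 (the tree spans levels 0 through 2, i.e. 3 levels counting the root), so the depth is the number of divisions: log_7(49) = 2

The recursion tree depth is log_7(49) = 2. At each level, the problem size is divided by 7, so it takes 2 divisions to reduce to a base case of size 1. The algorithm makes 3 recursive calls at each level.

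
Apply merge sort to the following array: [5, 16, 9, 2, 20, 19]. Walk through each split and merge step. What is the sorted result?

Merge sort trace:

Split: [5, 16, 9, 2, 20, 19] -> [5, 16, 9] and [2, 20, 19]
  Split: [5, 16, 9] -> [5] and [16, 9]
    Split: [16, 9] -> [16] and [9]
    Merge: [16] + [9] -> [9, 16]
  Merge: [5] + [9, 16] -> [5, 9, 16]
  Split: [2, 20, 19] -> [2] and [20, 19]
    Split: [20, 19] -> [20] and [19]
    Merge: [20] + [19] -> [19, 20]
  Merge: [2] + [19, 20] -> [2, 19, 20]
Merge: [5, 9, 16] + [2, 19, 20] -> [2, 5, 9, 16, 19, 20]

Final sorted array: [2, 5, 9, 16, 19, 20]

The merge sort proceeds by recursively splitting the array and merging sorted halves.
After all merges, the sorted array is [2, 5, 9, 16, 19, 20].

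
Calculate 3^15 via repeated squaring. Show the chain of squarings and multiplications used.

Computing 3^15 by squaring (build up from 3^1; each line after the first costs one multiplication):

3^1 = 3
3^2 = (3^1)^2 = 3^2 = 9
3^3 = 3 * 3^2 = 3 * 9 = 27
3^6 = (3^3)^2 = 27^2 = 729
3^7 = 3 * 3^6 = 3 * 729 = 2187
3^14 = (3^7)^2 = 2187^2 = 4782969
3^15 = 3 * 3^14 = 3 * 4782969 = 14348907

Result: 14348907
Multiplications needed: 6 (6 lines after 3^1)

3^15 = 14348907. Using exponentiation by squaring, this requires 6 multiplications. The key idea: if the exponent is even, square the half-power; if odd, multiply by the base once.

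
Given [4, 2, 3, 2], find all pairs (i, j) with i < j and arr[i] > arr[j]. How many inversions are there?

Finding inversions in [4, 2, 3, 2]:

(0, 1): arr[0]=4 > arr[1]=2
(0, 2): arr[0]=4 > arr[2]=3
(0, 3): arr[0]=4 > arr[3]=2
(2, 3): arr[2]=3 > arr[3]=2

Total inversions: 4

The array has 4 inversion(s): (0,1), (0,2), (0,3), (2,3). Each pair (i,j) satisfies i < j and arr[i] > arr[j].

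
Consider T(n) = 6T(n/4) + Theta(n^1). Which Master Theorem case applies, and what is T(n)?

Master Theorem for T(n) = 6T(n/4) + O(n^1):

a = 6, b = 4, c = 1
log_b(a) = log_4(6) = 1.2925

Case 1: c = 1 < log_4(6) = 1.2925
T(n) = O(n^(log_4 6))

For T(n) = 6T(n/4) + O(n^1): log_4(6) = 1.2925. This is Case 1 of the Master Theorem (c < log_b(a), work dominated by leaves), giving O(n^(log_4 6)).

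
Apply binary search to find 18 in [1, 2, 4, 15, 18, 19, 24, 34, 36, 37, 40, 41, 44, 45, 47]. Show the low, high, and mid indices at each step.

Binary search for 18 in [1, 2, 4, 15, 18, 19, 24, 34, 36, 37, 40, 41, 44, 45, 47]:

lo=0, hi=14, mid=7, arr[mid]=34 -> 34 > 18, search left half
lo=0, hi=6, mid=3, arr[mid]=15 -> 15 < 18, search right half
lo=4, hi=6, mid=5, arr[mid]=19 -> 19 > 18, search left half
lo=4, hi=4, mid=4, arr[mid]=18 -> Found target at index 4!

Binary search finds 18 at index 4 after 4 comparisons. The search repeatedly halves the search space by comparing with the middle element.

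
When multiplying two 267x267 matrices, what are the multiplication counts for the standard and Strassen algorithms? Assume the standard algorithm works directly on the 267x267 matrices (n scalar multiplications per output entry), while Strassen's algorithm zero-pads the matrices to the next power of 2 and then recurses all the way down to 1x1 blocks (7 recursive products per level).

Matrix multiplication for 267x267 matrices:

Strassen's algorithm requires power-of-2 dimensions. Pad 267x267 to 512x512 (next power of 2).

Standard algorithm: 267^3 = 19034163 multiplications
Strassen's algorithm: 7^(log2(512)) = 7^9 = 40353607 multiplications
Difference: 19034163 - 40353607 = -21319444 (Strassen uses MORE here due to padding overhead — for small or just-over-power-of-2 n, padding can outweigh the per-level savings)

Standard: 19034163 multiplications (267^3). Strassen: 40353607 multiplications (7^9, after padding to 512x512). Strassen reduces 8 recursive multiplications to 7 at each level.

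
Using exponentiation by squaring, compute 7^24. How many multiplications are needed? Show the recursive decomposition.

Computing 7^24 by squaring (build up from 7^1; each line after the first costs one multiplication):

7^1 = 7
7^2 = (7^1)^2 = 7^2 = 49
7^3 = 7 * 7^2 = 7 * 49 = 343
7^6 = (7^3)^2 = 343^2 = 117649
7^12 = (7^6)^2 = 117649^2 = 13841287201
7^24 = (7^12)^2 = 13841287201^2 = 191581231380566414401

Result: 191581231380566414401
Multiplications needed: 5 (5 lines after 7^1)

7^24 = 191581231380566414401. Using exponentiation by squaring, this requires 5 multiplications. The key idea: if the exponent is even, square the half-power; if odd, multiply by the base once.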